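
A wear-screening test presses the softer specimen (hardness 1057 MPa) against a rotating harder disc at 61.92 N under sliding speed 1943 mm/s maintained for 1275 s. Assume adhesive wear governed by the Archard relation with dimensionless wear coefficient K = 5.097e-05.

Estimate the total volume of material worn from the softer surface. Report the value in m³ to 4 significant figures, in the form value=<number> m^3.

Intermediate values are displayed rounded, and the algebra carries exact precision — a single final rounding to 4 significant digits.
Convert: Sliding speed v = 1943 mm/s = 1.943 m/s. Distance L = v·t = 1.943 m/s × 1275 s = 2477 m.
Convert: Hardness H = 1057 MPa = 1.057e+09 Pa.
In SI base units, W = 61.92 N, H = 1.057e+09 Pa, K = 5.097e-05.
Archard relation: V = K·W·L/H = 5.097e-05 · 61.92 · 2477 / 1.057e+09 = 7.397e-09 m³.

value=7.397e-09 m^3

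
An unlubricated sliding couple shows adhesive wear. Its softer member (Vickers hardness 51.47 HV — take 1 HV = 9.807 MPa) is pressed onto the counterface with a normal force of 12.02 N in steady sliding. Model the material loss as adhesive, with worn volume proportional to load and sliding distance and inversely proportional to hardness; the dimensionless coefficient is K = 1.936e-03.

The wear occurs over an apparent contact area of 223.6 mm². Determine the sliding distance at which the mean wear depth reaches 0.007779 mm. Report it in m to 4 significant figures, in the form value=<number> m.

value=37.73 m

The intermediates are printed rounded — each operation maintains full precision; rounded once at the end, at four significant figures.
Convert: Hardness H = 51.47 HV × 9.807 MPa/HV = 504.8 MPa = 5.048e+08 Pa.
Convert: Contact area A = 223.6 mm² = 2.236e-04 m².
Convert: Depth limit h_lim = 0.007779 mm = 7.779e-06 m.
As SI base values: W = 12.02 N, H = 5.048e+08 Pa, K = 1.936e-03.
Wearable volume V_lim = h_lim·A = 7.779e-06 · 2.236e-04 = 1.739e-09 m³.
Thus life L = V_lim·H/(K·W) = 1.739e-09 · 5.048e+08 / (1.936e-03 · 12.02) = 37.73 m.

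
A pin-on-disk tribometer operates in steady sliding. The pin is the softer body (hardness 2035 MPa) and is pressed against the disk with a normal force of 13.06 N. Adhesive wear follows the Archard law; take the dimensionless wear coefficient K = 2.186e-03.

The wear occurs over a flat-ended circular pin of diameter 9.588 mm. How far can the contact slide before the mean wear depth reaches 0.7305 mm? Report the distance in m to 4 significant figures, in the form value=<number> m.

value=3760 m

Intermediate values are printed rounded; all working math holds full float precision; one final rounding: 4 significant digits.
Hardness H = 2035 MPa = 2.035e+09 Pa.
Pin diameter d = 9.588 mm = 0.009588 m. Contact area A = π·d²/4 = π·(0.009588 m)²/4 = 7.220e-05 m².
Depth limit h_lim = 0.7305 mm = 7.305e-04 m.
In SI base units: W = 13.06 N, H = 2.035e+09 Pa, K = 2.186e-03.
Wearable volume V_lim = h_lim·A = 7.305e-04 · 7.220e-05 = 5.274e-08 m³.
So the life L = V_lim·H/(K·W) = 5.274e-08 · 2.035e+09 / (2.186e-03 · 13.06) = 3760 m.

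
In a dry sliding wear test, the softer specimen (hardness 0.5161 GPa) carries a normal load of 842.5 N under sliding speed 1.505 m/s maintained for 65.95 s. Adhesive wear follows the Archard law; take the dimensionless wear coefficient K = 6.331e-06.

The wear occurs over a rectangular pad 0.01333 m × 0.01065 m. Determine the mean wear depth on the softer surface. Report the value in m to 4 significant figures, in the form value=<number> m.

Every step maintains exact precision; shown intermediates are rounded. Rounded once at the end, at four significant figures.
Distance covered L = v·t = 1.505 m/s × 65.95 s = 99.25 m.
Hardness H = 0.5161 GPa = 5.161e+08 Pa.
Contact area A = 0.01333 m × 0.01065 m = 1.420e-04 m².
Working in SI base units: W = 842.5 N, H = 5.161e+08 Pa, K = 6.331e-06.
Archard relation: V = K·W·L/H = 6.331e-06 · 842.5 · 99.25 / 5.161e+08 = 1.026e-09 m³.
Depth h = V/A = 1.026e-09 / 1.420e-04 = 7.226e-06 m.

value=7.226e-06 m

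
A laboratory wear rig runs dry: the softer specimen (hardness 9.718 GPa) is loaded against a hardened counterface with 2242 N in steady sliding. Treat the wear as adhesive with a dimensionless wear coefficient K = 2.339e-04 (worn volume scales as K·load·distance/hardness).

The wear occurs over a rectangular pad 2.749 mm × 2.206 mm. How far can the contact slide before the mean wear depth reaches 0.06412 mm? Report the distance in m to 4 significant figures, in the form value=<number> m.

The intermediates are printed rounded — the computation carries exact precision. Rounded just once: four significant digits.
Hardness H = 9.718 GPa = 9.718e+09 Pa.
Pad sides 2.749 mm × 2.206 mm = 0.002749 m × 0.002206 m. Contact area A = 0.002749 m × 0.002206 m = 6.064e-06 m².
Depth limit h_lim = 0.06412 mm = 6.412e-05 m.
Restated in SI base units: W = 2242 N, H = 9.718e+09 Pa, K = 2.339e-04.
Volume at the limit: V_lim = h_lim·A = 6.412e-05 · 6.064e-06 = 3.888e-10 m³.
Life L = V_lim·H/(K·W) = 3.888e-10 · 9.718e+09 / (2.339e-04 · 2242) = 7.206 m.

value=7.206 m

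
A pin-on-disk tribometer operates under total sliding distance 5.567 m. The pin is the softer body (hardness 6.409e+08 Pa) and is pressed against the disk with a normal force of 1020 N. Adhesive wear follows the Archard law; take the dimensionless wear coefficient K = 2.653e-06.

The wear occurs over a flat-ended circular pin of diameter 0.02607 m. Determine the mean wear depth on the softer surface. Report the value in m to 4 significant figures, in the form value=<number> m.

value=4.403e-08 m

Printed values are rounded — all arithmetic maintains exact precision, and a single final rounding: four significant figures.
Convert: Contact area A = π·d²/4 = π·(0.02607 m)²/4 = 5.338e-04 m².
Expressed in SI base units: W = 1020 N, H = 6.409e+08 Pa, K = 2.653e-06.
Archard volume V = K·W·L/H = 2.653e-06 · 1020 · 5.567 / 6.409e+08 = 2.351e-11 m³.
Depth h = V/A = 2.351e-11 / 5.338e-04 = 4.403e-08 m.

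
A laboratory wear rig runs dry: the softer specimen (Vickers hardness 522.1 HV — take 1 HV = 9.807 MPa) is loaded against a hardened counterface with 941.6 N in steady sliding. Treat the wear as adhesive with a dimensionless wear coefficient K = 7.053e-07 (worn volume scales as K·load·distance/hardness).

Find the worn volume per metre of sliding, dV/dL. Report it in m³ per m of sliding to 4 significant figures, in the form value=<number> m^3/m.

The intermediates are printed rounded, and all arithmetic runs at full precision, and a lone final rounding: four significant digits.
Hardness H = 522.1 HV × 9.807 MPa/HV = 5120 MPa = 5.120e+09 Pa.
In SI base units, W = 941.6 N, H = 5.120e+09 Pa, K = 7.053e-07.
Sliding wear rate dV/dL = K·W/H (independent of L): 7.053e-07 · 941.6 / 5.120e+09 = 1.297e-13 m³/m.

value=1.297e-13 m^3/m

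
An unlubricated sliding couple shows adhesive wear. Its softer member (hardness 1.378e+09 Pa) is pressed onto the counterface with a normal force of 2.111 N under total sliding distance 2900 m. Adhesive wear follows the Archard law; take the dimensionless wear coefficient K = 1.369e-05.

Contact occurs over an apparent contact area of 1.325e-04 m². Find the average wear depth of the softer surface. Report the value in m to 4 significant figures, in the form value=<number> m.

Shown intermediates are rounded, and the computation keeps full precision. Rounded just once to 4 significant figures.
Working in SI base units: W = 2.111 N, H = 1.378e+09 Pa, K = 1.369e-05.
Wear volume V = K·W·L/H = 1.369e-05 · 2.111 · 2900 / 1.378e+09 = 6.082e-11 m³.
Average depth h = V/A = 6.082e-11 / 1.325e-04 = 4.590e-07 m.

value=4.590e-07 m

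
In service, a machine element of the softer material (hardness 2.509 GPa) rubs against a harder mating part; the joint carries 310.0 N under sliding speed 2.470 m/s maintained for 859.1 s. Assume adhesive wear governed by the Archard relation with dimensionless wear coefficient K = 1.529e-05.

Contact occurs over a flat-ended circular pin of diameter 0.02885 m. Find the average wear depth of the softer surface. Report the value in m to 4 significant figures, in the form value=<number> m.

Printed values are rounded, and every step maintains full float precision — rounded just once: 4 significant digits.
Convert: The distance L = v·t = 2.470 m/s × 859.1 s = 2122 m.
Convert: Hardness H = 2.509 GPa = 2.509e+09 Pa.
Convert: Contact area A = π·d²/4 = π·(0.02885 m)²/4 = 6.537e-04 m².
In SI base units: W = 310.0 N, H = 2.509e+09 Pa, K = 1.529e-05.
Worn volume V = K·W·L/H = 1.529e-05 · 310.0 · 2122 / 2.509e+09 = 4.009e-09 m³.
Wear depth h = V/A = 4.009e-09 / 6.537e-04 = 6.132e-06 m.

value=6.132e-06 m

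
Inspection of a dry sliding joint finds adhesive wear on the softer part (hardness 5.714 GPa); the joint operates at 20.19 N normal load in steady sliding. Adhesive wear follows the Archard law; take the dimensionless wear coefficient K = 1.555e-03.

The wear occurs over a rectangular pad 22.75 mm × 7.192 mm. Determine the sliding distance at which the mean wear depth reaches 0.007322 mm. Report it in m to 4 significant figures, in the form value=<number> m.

value=218.0 m

All working math maintains full float precision. Intermediate values are shown rounded; rounded just once: 4 significant figures.
Hardness H = 5.714 GPa = 5.714e+09 Pa.
Pad sides 22.75 mm × 7.192 mm = 0.02275 m × 0.007192 m. Contact area A = 0.02275 m × 0.007192 m = 1.636e-04 m².
Depth limit h_lim = 0.007322 mm = 7.322e-06 m.
As SI base values: W = 20.19 N, H = 5.714e+09 Pa, K = 1.555e-03.
Wearable volume V_lim = h_lim·A = 7.322e-06 · 1.636e-04 = 1.198e-09 m³.
Thus life L = V_lim·H/(K·W) = 1.198e-09 · 5.714e+09 / (1.555e-03 · 20.19) = 218.0 m.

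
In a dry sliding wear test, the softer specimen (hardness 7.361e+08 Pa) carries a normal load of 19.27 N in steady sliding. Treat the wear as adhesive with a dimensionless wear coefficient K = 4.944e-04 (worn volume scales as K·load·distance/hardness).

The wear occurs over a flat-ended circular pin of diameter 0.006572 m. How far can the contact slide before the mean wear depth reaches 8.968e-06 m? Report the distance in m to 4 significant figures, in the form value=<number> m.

The computation runs at exact precision — intermediate values are printed rounded; rounded once at the end: four significant digits.
Convert: Contact area A = π·d²/4 = π·(0.006572 m)²/4 = 3.392e-05 m².
Collected in SI base units: W = 19.27 N, H = 7.361e+08 Pa, K = 4.944e-04.
Limit volume V_lim = h_lim·A = 8.968e-06 · 3.392e-05 = 3.042e-10 m³.
Thus life L = V_lim·H/(K·W) = 3.042e-10 · 7.361e+08 / (4.944e-04 · 19.27) = 23.50 m.

value=23.50 m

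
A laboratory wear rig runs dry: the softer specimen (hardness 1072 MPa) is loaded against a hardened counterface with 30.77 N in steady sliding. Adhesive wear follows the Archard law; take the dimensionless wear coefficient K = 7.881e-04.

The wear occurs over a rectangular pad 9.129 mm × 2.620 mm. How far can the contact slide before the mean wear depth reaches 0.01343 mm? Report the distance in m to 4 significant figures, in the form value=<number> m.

value=14.20 m

The intermediates are displayed rounded — all arithmetic carries full float precision — rounded just once: four significant digits.
Hardness H = 1072 MPa = 1.072e+09 Pa.
Pad sides 9.129 mm × 2.620 mm = 0.009129 m × 0.002620 m. Contact area A = 0.009129 m × 0.002620 m = 2.392e-05 m².
Depth limit h_lim = 0.01343 mm = 1.343e-05 m.
SI base units throughout: W = 30.77 N, H = 1.072e+09 Pa, K = 7.881e-04.
Wearable volume V_lim = h_lim·A = 1.343e-05 · 2.392e-05 = 3.212e-10 m³.
Sliding life L = V_lim·H/(K·W) = 3.212e-10 · 1.072e+09 / (7.881e-04 · 30.77) = 14.20 m.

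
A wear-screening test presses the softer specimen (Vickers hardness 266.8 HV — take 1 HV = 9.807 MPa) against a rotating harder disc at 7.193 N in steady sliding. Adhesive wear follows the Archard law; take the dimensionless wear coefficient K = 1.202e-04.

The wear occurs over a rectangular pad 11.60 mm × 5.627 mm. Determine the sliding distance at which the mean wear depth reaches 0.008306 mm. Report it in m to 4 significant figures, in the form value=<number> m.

value=1641 m

Printed values are rounded — each operation carries full float precision — a single final rounding to four significant figures.
Convert: Hardness H = 266.8 HV × 9.807 MPa/HV = 2617 MPa = 2.617e+09 Pa.
Convert: Pad sides 11.60 mm × 5.627 mm = 0.01160 m × 0.005627 m. Contact area A = 0.01160 m × 0.005627 m = 6.527e-05 m².
Convert: Depth limit h_lim = 0.008306 mm = 8.306e-06 m.
Working in SI base units: W = 7.193 N, H = 2.617e+09 Pa, K = 1.202e-04.
Permissible volume V_lim = h_lim·A = 8.306e-06 · 6.527e-05 = 5.422e-10 m³.
Inverting, life L = V_lim·H/(K·W) = 5.422e-10 · 2.617e+09 / (1.202e-04 · 7.193) = 1641 m.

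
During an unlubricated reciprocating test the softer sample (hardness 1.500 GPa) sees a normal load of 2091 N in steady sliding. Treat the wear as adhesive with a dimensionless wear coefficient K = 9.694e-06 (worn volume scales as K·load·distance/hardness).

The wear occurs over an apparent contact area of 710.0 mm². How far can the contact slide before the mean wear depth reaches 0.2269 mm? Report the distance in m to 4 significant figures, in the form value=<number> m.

value=1.192e+04 m

Intermediates appear rounded, and the computation holds full precision, and a single final rounding, at 4 significant digits.
Hardness H = 1.500 GPa = 1.500e+09 Pa.
Contact area A = 710.0 mm² = 7.100e-04 m².
Depth limit h_lim = 0.2269 mm = 2.269e-04 m.
Collected in SI base units: W = 2091 N, H = 1.500e+09 Pa, K = 9.694e-06.
Limit volume V_lim = h_lim·A = 2.269e-04 · 7.100e-04 = 1.611e-07 m³.
Inverting, life L = V_lim·H/(K·W) = 1.611e-07 · 1.500e+09 / (9.694e-06 · 2091) = 1.192e+04 m.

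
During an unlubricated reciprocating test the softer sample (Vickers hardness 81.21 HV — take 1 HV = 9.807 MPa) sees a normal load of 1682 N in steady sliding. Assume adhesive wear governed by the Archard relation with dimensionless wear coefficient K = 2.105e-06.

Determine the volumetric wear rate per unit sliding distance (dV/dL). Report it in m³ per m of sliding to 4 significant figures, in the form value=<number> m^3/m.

Every step keeps exact precision; intermediates appear rounded, and rounded just once to four significant figures.
Convert: Hardness H = 81.21 HV × 9.807 MPa/HV = 796.4 MPa = 7.964e+08 Pa.
Expressed in SI base units: W = 1682 N, H = 7.964e+08 Pa, K = 2.105e-06.
Volumetric rate dV/dL = K·W/H, per unit distance: 2.105e-06 · 1682 / 7.964e+08 = 4.446e-12 m³/m.

value=4.446e-12 m^3/m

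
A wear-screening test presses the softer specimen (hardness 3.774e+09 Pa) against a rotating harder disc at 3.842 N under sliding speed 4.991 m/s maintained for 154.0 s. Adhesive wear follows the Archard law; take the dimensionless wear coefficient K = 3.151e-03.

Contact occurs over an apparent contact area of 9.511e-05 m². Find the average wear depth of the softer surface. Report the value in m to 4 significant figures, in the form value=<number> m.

The intermediates are printed rounded — the algebra keeps full precision; one final rounding: four significant digits.
The distance L = v·t = 4.991 m/s × 154.0 s = 768.6 m.
SI base units throughout: W = 3.842 N, H = 3.774e+09 Pa, K = 3.151e-03.
Archard volume V = K·W·L/H = 3.151e-03 · 3.842 · 768.6 / 3.774e+09 = 2.466e-09 m³.
Depth h = V/A = 2.466e-09 / 9.511e-05 = 2.592e-05 m.

value=2.592e-05 m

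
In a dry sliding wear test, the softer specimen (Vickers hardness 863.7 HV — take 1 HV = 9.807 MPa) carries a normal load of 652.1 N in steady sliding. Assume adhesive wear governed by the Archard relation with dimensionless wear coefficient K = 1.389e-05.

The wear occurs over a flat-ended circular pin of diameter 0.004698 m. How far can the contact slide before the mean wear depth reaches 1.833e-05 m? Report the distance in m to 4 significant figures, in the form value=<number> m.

Intermediate values are displayed rounded, and the computation maintains full float precision. Rounded just once, at four significant figures.
Hardness H = 863.7 HV × 9.807 MPa/HV = 8470 MPa = 8.470e+09 Pa.
Contact area A = π·d²/4 = π·(0.004698 m)²/4 = 1.733e-05 m².
Restated in SI base units: W = 652.1 N, H = 8.470e+09 Pa, K = 1.389e-05.
At the depth limit, V_lim = h_lim·A = 1.833e-05 · 1.733e-05 = 3.177e-10 m³.
Thus life L = V_lim·H/(K·W) = 3.177e-10 · 8.470e+09 / (1.389e-05 · 652.1) = 297.1 m.

value=297.1 m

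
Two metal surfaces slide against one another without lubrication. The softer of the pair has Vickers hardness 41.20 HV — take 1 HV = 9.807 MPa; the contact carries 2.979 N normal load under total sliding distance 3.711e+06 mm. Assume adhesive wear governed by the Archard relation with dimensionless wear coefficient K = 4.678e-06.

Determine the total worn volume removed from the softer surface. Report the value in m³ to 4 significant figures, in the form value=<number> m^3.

value=1.280e-10 m^3

Each operation keeps full precision; shown intermediates are rounded. Rounded once at the end, at 4 significant digits.
Convert: Total distance L = 3.711e+06 mm = 3711 m.
Convert: Hardness H = 41.20 HV × 9.807 MPa/HV = 404.0 MPa = 4.040e+08 Pa.
Restated in SI base units: W = 2.979 N, H = 4.040e+08 Pa, K = 4.678e-06.
Archard relation: V = K·W·L/H = 4.678e-06 · 2.979 · 3711 / 4.040e+08 = 1.280e-10 m³.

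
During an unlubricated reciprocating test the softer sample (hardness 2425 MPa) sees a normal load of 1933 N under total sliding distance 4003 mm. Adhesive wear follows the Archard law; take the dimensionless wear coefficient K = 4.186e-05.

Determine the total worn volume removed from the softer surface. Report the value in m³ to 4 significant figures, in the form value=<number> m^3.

The computation holds exact precision. Intermediates are printed rounded. Rounded just once to 4 significant digits.
Distance covered L = 4003 mm = 4.003 m.
Hardness H = 2425 MPa = 2.425e+09 Pa.
SI base units throughout: W = 1933 N, H = 2.425e+09 Pa, K = 4.186e-05.
By Archard's law, V = K·W·L/H = 4.186e-05 · 1933 · 4.003 / 2.425e+09 = 1.336e-10 m³.

value=1.336e-10 m^3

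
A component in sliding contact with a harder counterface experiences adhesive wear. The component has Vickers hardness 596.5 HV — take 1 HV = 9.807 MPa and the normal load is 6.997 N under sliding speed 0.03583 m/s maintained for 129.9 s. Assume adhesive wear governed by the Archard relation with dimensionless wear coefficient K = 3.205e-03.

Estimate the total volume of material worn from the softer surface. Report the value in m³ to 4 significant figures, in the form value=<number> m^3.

Every step maintains full precision. Displayed values are rounded. Rounded just once: 4 significant figures.
Convert: Sliding distance L = v·t = 0.03583 m/s × 129.9 s = 4.654 m.
Convert: Hardness H = 596.5 HV × 9.807 MPa/HV = 5850 MPa = 5.850e+09 Pa.
In SI base units: W = 6.997 N, H = 5.850e+09 Pa, K = 3.205e-03.
Apply Archard: V = K·W·L/H = 3.205e-03 · 6.997 · 4.654 / 5.850e+09 = 1.784e-11 m³.

value=1.784e-11 m^3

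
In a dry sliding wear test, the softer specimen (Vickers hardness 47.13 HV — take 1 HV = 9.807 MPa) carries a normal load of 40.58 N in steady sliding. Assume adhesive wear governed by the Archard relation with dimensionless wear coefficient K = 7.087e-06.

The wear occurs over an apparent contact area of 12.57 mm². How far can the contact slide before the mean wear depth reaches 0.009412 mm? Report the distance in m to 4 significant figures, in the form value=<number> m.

value=190.1 m

All working math keeps full precision. Intermediate values are shown rounded, and a lone final rounding to four significant figures.
Convert: Hardness H = 47.13 HV × 9.807 MPa/HV = 462.2 MPa = 4.622e+08 Pa.
Convert: Contact area A = 12.57 mm² = 1.257e-05 m².
Convert: Depth limit h_lim = 0.009412 mm = 9.412e-06 m.
Restated in SI base units: W = 40.58 N, H = 4.622e+08 Pa, K = 7.087e-06.
Volume at the limit: V_lim = h_lim·A = 9.412e-06 · 1.257e-05 = 1.183e-10 m³.
Thus life L = V_lim·H/(K·W) = 1.183e-10 · 4.622e+08 / (7.087e-06 · 40.58) = 190.1 m.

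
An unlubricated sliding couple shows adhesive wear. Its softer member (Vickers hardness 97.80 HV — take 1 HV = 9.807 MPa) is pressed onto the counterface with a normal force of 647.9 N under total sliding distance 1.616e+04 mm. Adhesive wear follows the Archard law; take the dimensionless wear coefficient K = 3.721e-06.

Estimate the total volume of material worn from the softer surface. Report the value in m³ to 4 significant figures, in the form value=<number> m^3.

value=4.062e-11 m^3

The intermediates appear rounded — every step holds full precision — one final rounding to four significant figures.
Convert: Sliding distance L = 1.616e+04 mm = 16.16 m.
Convert: Hardness H = 97.80 HV × 9.807 MPa/HV = 959.1 MPa = 9.591e+08 Pa.
In SI base units, W = 647.9 N, H = 9.591e+08 Pa, K = 3.721e-06.
By Archard's law, V = K·W·L/H = 3.721e-06 · 647.9 · 16.16 / 9.591e+08 = 4.062e-11 m³.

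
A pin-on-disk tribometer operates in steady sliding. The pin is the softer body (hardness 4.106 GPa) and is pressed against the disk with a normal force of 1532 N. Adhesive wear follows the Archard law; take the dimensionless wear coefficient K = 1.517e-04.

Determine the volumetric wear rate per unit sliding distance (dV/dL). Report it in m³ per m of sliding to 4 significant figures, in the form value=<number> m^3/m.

value=5.660e-11 m^3/m

Intermediate values are shown rounded, and every step keeps full precision — one last rounding to four significant figures.
Convert: Hardness H = 4.106 GPa = 4.106e+09 Pa.
In SI base units, W = 1532 N, H = 4.106e+09 Pa, K = 1.517e-04.
Volumetric rate dV/dL = K·W/H (no L dependence): 1.517e-04 · 1532 / 4.106e+09 = 5.660e-11 m³/m.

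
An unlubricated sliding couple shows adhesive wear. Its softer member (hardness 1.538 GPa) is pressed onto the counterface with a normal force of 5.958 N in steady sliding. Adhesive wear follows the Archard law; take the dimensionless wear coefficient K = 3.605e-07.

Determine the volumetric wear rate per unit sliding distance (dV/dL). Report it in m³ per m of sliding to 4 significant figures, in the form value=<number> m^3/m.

value=1.397e-15 m^3/m

Shown intermediates are rounded; all working math runs at full precision; a single final rounding: 4 significant figures.
Convert: Hardness H = 1.538 GPa = 1.538e+09 Pa.
As SI base values: W = 5.958 N, H = 1.538e+09 Pa, K = 3.605e-07.
The wear rate dV/dL = K·W/H, per unit distance: 3.605e-07 · 5.958 / 1.538e+09 = 1.397e-15 m³/m.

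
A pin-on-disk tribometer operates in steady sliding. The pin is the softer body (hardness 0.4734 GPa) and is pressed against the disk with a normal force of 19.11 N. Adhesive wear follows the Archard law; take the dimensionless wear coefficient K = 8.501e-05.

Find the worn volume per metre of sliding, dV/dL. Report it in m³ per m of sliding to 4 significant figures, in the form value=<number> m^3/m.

value=3.432e-12 m^3/m

Intermediate values are displayed rounded; every step holds full precision, and a single final rounding, at four significant digits.
Convert: Hardness H = 0.4734 GPa = 4.734e+08 Pa.
SI base units throughout: W = 19.11 N, H = 4.734e+08 Pa, K = 8.501e-05.
The wear rate dV/dL = K·W/H (no L dependence): 8.501e-05 · 19.11 / 4.734e+08 = 3.432e-12 m³/m.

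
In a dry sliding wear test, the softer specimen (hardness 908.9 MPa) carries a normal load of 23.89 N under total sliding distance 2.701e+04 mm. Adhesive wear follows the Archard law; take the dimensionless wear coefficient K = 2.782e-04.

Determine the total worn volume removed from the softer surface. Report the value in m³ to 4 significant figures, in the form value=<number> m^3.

value=1.975e-10 m^3

Every step keeps full precision; the intermediates appear rounded; a single final rounding, at four significant figures.
Distance covered L = 2.701e+04 mm = 27.01 m.
Hardness H = 908.9 MPa = 9.089e+08 Pa.
In SI base units: W = 23.89 N, H = 9.089e+08 Pa, K = 2.782e-04.
Archard volume V = K·W·L/H = 2.782e-04 · 23.89 · 27.01 / 9.089e+08 = 1.975e-10 m³.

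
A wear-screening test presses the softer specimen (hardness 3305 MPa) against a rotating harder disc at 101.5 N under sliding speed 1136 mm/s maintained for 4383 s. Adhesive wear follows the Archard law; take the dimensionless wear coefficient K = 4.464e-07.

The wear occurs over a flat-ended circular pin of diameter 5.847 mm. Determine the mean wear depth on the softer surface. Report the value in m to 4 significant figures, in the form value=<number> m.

Intermediates are shown rounded; each operation maintains exact precision — a single final rounding, at 4 significant digits.
Sliding speed v = 1136 mm/s = 1.136 m/s. Sliding distance L = v·t = 1.136 m/s × 4383 s = 4979 m.
Hardness H = 3305 MPa = 3.305e+09 Pa.
Pin diameter d = 5.847 mm = 0.005847 m. Contact area A = π·d²/4 = π·(0.005847 m)²/4 = 2.685e-05 m².
Restated in SI base units: W = 101.5 N, H = 3.305e+09 Pa, K = 4.464e-07.
Archard volume V = K·W·L/H = 4.464e-07 · 101.5 · 4979 / 3.305e+09 = 6.826e-11 m³.
Mean depth h = V/A = 6.826e-11 / 2.685e-05 = 2.542e-06 m.

value=2.542e-06 m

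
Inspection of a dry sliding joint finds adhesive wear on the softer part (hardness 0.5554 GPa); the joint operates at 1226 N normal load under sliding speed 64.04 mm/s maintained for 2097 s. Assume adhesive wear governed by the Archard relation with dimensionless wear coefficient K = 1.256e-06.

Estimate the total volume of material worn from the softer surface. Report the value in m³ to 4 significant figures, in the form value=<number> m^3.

value=3.723e-10 m^3

All arithmetic keeps full float precision, and the intermediates are displayed rounded; rounded once at the end, at 4 significant digits.
Convert: Sliding speed v = 64.04 mm/s = 0.06404 m/s. Distance covered L = v·t = 0.06404 m/s × 2097 s = 134.3 m.
Convert: Hardness H = 0.5554 GPa = 5.554e+08 Pa.
Restated in SI base units: W = 1226 N, H = 5.554e+08 Pa, K = 1.256e-06.
Volume removed: V = K·W·L/H = 1.256e-06 · 1226 · 134.3 / 5.554e+08 = 3.723e-10 m³.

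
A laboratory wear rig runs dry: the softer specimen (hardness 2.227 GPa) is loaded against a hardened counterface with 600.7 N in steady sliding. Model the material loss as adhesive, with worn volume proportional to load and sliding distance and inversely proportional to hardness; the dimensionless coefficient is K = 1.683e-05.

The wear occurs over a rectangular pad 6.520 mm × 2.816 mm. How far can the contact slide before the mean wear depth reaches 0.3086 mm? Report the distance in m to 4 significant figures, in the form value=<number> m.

Every step holds full precision — quoted intermediates are rounded; one last rounding to 4 significant figures.
Convert: Hardness H = 2.227 GPa = 2.227e+09 Pa.
Convert: Pad sides 6.520 mm × 2.816 mm = 0.006520 m × 0.002816 m. Contact area A = 0.006520 m × 0.002816 m = 1.836e-05 m².
Convert: Depth limit h_lim = 0.3086 mm = 3.086e-04 m.
As SI base values: W = 600.7 N, H = 2.227e+09 Pa, K = 1.683e-05.
Limit volume V_lim = h_lim·A = 3.086e-04 · 1.836e-05 = 5.666e-09 m³.
Thus life L = V_lim·H/(K·W) = 5.666e-09 · 2.227e+09 / (1.683e-05 · 600.7) = 1248 m.

value=1248 m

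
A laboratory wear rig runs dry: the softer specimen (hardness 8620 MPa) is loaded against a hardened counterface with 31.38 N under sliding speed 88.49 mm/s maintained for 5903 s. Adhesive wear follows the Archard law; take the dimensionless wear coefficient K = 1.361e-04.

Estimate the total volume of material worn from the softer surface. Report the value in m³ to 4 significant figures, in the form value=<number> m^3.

value=2.588e-10 m^3

Intermediate values appear rounded, and all working math maintains full precision. Rounded once at the end: four significant digits.
Convert: Sliding speed v = 88.49 mm/s = 0.08849 m/s. Total distance L = v·t = 0.08849 m/s × 5903 s = 522.4 m.
Convert: Hardness H = 8620 MPa = 8.620e+09 Pa.
Restated in SI base units: W = 31.38 N, H = 8.620e+09 Pa, K = 1.361e-04.
Worn volume V = K·W·L/H = 1.361e-04 · 31.38 · 522.4 / 8.620e+09 = 2.588e-10 m³.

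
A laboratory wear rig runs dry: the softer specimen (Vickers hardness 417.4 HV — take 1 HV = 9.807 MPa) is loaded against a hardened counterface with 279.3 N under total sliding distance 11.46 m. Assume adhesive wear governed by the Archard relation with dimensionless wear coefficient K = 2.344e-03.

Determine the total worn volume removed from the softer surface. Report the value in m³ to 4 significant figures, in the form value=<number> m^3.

Intermediates appear rounded; the computation runs at full precision. Rounded once at the end: 4 significant digits.
Convert: Hardness H = 417.4 HV × 9.807 MPa/HV = 4093 MPa = 4.093e+09 Pa.
Restated in SI base units: W = 279.3 N, H = 4.093e+09 Pa, K = 2.344e-03.
Apply Archard: V = K·W·L/H = 2.344e-03 · 279.3 · 11.46 / 4.093e+09 = 1.833e-09 m³.

value=1.833e-09 m^3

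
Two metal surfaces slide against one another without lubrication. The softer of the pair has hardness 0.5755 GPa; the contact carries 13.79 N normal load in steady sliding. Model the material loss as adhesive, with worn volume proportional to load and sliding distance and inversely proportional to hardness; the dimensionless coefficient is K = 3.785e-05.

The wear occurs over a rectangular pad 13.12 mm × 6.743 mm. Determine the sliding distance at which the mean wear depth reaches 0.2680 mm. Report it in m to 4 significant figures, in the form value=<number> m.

The computation keeps full float precision — the intermediates are printed rounded, and rounded once at the end to four significant figures.
Hardness H = 0.5755 GPa = 5.755e+08 Pa.
Pad sides 13.12 mm × 6.743 mm = 0.01312 m × 0.006743 m. Contact area A = 0.01312 m × 0.006743 m = 8.847e-05 m².
Depth limit h_lim = 0.2680 mm = 2.680e-04 m.
Expressed in SI base units: W = 13.79 N, H = 5.755e+08 Pa, K = 3.785e-05.
Wearable volume V_lim = h_lim·A = 2.680e-04 · 8.847e-05 = 2.371e-08 m³.
Inverting, life L = V_lim·H/(K·W) = 2.371e-08 · 5.755e+08 / (3.785e-05 · 13.79) = 2.614e+04 m.

value=2.614e+04 m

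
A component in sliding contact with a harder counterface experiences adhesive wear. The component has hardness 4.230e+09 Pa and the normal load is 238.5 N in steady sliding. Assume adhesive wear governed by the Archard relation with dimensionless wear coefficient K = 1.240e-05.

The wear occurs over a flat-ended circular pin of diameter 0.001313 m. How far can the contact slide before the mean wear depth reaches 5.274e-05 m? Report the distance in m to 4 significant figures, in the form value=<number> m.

The computation maintains full precision — intermediate values are shown rounded — one last rounding: 4 significant figures.
Contact area A = π·d²/4 = π·(0.001313 m)²/4 = 1.354e-06 m².
SI base units throughout: W = 238.5 N, H = 4.230e+09 Pa, K = 1.240e-05.
At the depth limit, V_lim = h_lim·A = 5.274e-05 · 1.354e-06 = 7.141e-11 m³.
Life L = V_lim·H/(K·W) = 7.141e-11 · 4.230e+09 / (1.240e-05 · 238.5) = 102.1 m.

value=102.1 m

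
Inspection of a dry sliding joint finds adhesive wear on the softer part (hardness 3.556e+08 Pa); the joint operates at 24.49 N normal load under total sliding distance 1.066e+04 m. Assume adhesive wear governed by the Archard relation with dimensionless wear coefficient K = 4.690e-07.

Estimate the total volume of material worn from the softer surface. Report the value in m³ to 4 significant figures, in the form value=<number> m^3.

Each operation carries exact precision. Quoted intermediates are rounded; one final rounding, at four significant digits.
In SI base units, W = 24.49 N, H = 3.556e+08 Pa, K = 4.690e-07.
Apply Archard: V = K·W·L/H = 4.690e-07 · 24.49 · 1.066e+04 / 3.556e+08 = 3.443e-10 m³.

value=3.443e-10 m^3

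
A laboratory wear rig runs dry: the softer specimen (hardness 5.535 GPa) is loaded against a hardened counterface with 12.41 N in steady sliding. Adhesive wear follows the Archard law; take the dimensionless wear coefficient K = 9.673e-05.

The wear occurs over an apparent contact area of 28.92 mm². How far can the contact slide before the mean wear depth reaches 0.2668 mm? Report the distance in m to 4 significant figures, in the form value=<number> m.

Intermediate values are printed rounded; the computation maintains full float precision; a single final rounding, at 4 significant digits.
Hardness H = 5.535 GPa = 5.535e+09 Pa.
Contact area A = 28.92 mm² = 2.892e-05 m².
Depth limit h_lim = 0.2668 mm = 2.668e-04 m.
SI base units throughout: W = 12.41 N, H = 5.535e+09 Pa, K = 9.673e-05.
Wearable volume V_lim = h_lim·A = 2.668e-04 · 2.892e-05 = 7.716e-09 m³.
Inverting, life L = V_lim·H/(K·W) = 7.716e-09 · 5.535e+09 / (9.673e-05 · 12.41) = 3.558e+04 m.

value=3.558e+04 m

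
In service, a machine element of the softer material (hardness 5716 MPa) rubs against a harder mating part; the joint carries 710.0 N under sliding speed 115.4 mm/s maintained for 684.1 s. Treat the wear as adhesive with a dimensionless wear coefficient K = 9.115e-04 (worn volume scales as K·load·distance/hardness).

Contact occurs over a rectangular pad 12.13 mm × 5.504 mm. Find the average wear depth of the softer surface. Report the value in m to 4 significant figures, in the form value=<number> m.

value=1.339e-04 m

The computation carries full float precision, and intermediate values are displayed rounded, and a single final rounding to 4 significant figures.
Convert: Sliding speed v = 115.4 mm/s = 0.1154 m/s. The distance L = v·t = 0.1154 m/s × 684.1 s = 78.95 m.
Convert: Hardness H = 5716 MPa = 5.716e+09 Pa.
Convert: Pad sides 12.13 mm × 5.504 mm = 0.01213 m × 0.005504 m. Contact area A = 0.01213 m × 0.005504 m = 6.676e-05 m².
In SI base units, W = 710.0 N, H = 5.716e+09 Pa, K = 9.115e-04.
Worn volume V = K·W·L/H = 9.115e-04 · 710.0 · 78.95 / 5.716e+09 = 8.938e-09 m³.
Mean wear depth h = V/A = 8.938e-09 / 6.676e-05 = 1.339e-04 m.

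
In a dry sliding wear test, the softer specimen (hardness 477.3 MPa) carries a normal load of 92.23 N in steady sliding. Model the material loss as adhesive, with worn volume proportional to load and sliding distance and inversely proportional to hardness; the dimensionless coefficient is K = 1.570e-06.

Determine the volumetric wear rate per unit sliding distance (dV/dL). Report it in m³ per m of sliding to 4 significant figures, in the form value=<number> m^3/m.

Intermediate values are shown rounded; the computation runs at full float precision. Rounded once at the end: four significant figures.
Hardness H = 477.3 MPa = 4.773e+08 Pa.
In SI base units: W = 92.23 N, H = 4.773e+08 Pa, K = 1.570e-06.
Rate of wear dV/dL = K·W/H (no L dependence): 1.570e-06 · 92.23 / 4.773e+08 = 3.034e-13 m³/m.

value=3.034e-13 m^3/m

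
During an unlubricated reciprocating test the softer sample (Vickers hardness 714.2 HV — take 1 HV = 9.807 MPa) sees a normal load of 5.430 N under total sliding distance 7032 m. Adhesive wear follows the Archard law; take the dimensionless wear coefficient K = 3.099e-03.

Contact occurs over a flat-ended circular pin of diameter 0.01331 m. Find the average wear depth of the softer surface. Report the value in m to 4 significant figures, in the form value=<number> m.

value=1.214e-04 m

The computation holds full float precision — displayed values are rounded, and a single final rounding, at four significant digits.
Convert: Hardness H = 714.2 HV × 9.807 MPa/HV = 7004 MPa = 7.004e+09 Pa.
Convert: Contact area A = π·d²/4 = π·(0.01331 m)²/4 = 1.391e-04 m².
As SI base values: W = 5.430 N, H = 7.004e+09 Pa, K = 3.099e-03.
Wear volume V = K·W·L/H = 3.099e-03 · 5.430 · 7032 / 7.004e+09 = 1.689e-08 m³.
Depth of wear h = V/A = 1.689e-08 / 1.391e-04 = 1.214e-04 m.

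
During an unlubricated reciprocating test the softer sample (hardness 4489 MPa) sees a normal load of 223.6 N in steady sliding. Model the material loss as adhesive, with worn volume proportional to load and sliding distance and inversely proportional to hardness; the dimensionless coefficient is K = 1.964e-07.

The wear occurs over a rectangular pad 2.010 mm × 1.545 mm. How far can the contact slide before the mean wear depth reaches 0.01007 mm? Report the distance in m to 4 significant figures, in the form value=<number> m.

value=3197 m

Every step keeps exact precision, and quoted intermediates are rounded; rounded just once, at 4 significant digits.
Hardness H = 4489 MPa = 4.489e+09 Pa.
Pad sides 2.010 mm × 1.545 mm = 0.002010 m × 0.001545 m. Contact area A = 0.002010 m × 0.001545 m = 3.105e-06 m².
Depth limit h_lim = 0.01007 mm = 1.007e-05 m.
Restated in SI base units: W = 223.6 N, H = 4.489e+09 Pa, K = 1.964e-07.
Allowed volume V_lim = h_lim·A = 1.007e-05 · 3.105e-06 = 3.127e-11 m³.
Inverting, life L = V_lim·H/(K·W) = 3.127e-11 · 4.489e+09 / (1.964e-07 · 223.6) = 3197 m.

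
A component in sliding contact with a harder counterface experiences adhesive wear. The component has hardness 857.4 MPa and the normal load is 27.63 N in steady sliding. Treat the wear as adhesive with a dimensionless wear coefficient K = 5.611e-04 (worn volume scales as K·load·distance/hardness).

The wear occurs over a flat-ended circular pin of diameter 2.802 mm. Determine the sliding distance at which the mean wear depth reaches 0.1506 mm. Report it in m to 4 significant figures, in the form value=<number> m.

Intermediates are displayed rounded, and the computation keeps exact precision; rounded once at the end to 4 significant figures.
Convert: Hardness H = 857.4 MPa = 8.574e+08 Pa.
Convert: Pin diameter d = 2.802 mm = 0.002802 m. Contact area A = π·d²/4 = π·(0.002802 m)²/4 = 6.166e-06 m².
Convert: Depth limit h_lim = 0.1506 mm = 1.506e-04 m.
Expressed in SI base units: W = 27.63 N, H = 8.574e+08 Pa, K = 5.611e-04.
Permissible volume V_lim = h_lim·A = 1.506e-04 · 6.166e-06 = 9.286e-10 m³.
Inverting, life L = V_lim·H/(K·W) = 9.286e-10 · 8.574e+08 / (5.611e-04 · 27.63) = 51.36 m.

value=51.36 m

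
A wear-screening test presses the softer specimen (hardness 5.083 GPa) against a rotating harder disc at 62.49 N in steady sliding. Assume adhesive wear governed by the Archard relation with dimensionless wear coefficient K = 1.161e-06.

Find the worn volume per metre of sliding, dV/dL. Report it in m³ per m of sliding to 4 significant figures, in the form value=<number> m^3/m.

value=1.427e-14 m^3/m

The computation keeps full float precision. Intermediate values are shown rounded. Rounded just once, at 4 significant digits.
Hardness H = 5.083 GPa = 5.083e+09 Pa.
In SI base units: W = 62.49 N, H = 5.083e+09 Pa, K = 1.161e-06.
Rate of wear dV/dL = K·W/H, per unit distance: 1.161e-06 · 62.49 / 5.083e+09 = 1.427e-14 m³/m.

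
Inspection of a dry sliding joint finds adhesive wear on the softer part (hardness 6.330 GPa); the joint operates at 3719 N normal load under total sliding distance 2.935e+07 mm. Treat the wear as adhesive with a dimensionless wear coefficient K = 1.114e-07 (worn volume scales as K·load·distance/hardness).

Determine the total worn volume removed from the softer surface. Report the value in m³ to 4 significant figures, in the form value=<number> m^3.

Intermediate values are displayed rounded — the algebra holds full float precision. Rounded just once to four significant digits.
Convert: Path length L = 2.935e+07 mm = 2.935e+04 m.
Convert: Hardness H = 6.330 GPa = 6.330e+09 Pa.
Working in SI base units: W = 3719 N, H = 6.330e+09 Pa, K = 1.114e-07.
Wear volume V = K·W·L/H = 1.114e-07 · 3719 · 2.935e+04 / 6.330e+09 = 1.921e-09 m³.

value=1.921e-09 m^3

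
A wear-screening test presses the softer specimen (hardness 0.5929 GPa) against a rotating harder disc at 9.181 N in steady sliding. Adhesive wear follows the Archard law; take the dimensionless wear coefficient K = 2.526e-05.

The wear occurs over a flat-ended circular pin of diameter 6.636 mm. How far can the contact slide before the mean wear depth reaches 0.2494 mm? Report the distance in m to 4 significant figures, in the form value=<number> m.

value=2.205e+04 m

Intermediates are displayed rounded; all arithmetic maintains exact precision — one last rounding, at four significant digits.
Convert: Hardness H = 0.5929 GPa = 5.929e+08 Pa.
Convert: Pin diameter d = 6.636 mm = 0.006636 m. Contact area A = π·d²/4 = π·(0.006636 m)²/4 = 3.459e-05 m².
Convert: Depth limit h_lim = 0.2494 mm = 2.494e-04 m.
Expressed in SI base units: W = 9.181 N, H = 5.929e+08 Pa, K = 2.526e-05.
Permissible volume V_lim = h_lim·A = 2.494e-04 · 3.459e-05 = 8.626e-09 m³.
Sliding life L = V_lim·H/(K·W) = 8.626e-09 · 5.929e+08 / (2.526e-05 · 9.181) = 2.205e+04 m.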